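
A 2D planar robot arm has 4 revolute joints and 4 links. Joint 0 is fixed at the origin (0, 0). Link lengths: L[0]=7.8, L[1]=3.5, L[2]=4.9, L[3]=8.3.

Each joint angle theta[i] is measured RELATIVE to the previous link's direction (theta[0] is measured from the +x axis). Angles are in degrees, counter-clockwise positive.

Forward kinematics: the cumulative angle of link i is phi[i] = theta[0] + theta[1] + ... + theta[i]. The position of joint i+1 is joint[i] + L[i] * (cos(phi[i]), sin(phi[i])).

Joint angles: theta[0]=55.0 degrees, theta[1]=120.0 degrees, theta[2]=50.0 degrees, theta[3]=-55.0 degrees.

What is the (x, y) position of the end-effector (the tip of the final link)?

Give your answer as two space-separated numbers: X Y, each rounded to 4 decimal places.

joint[0] = (0.0000, 0.0000)  (base)
link 0: phi[0] = 55 = 55 deg
  cos(55 deg) = 0.5736, sin(55 deg) = 0.8192
  joint[1] = (0.0000, 0.0000) + 7.8 * (0.5736, 0.8192) = (0.0000 + 4.4739, 0.0000 + 6.3894) = (4.4739, 6.3894)
link 1: phi[1] = 55 + 120 = 175 deg
  cos(175 deg) = -0.9962, sin(175 deg) = 0.0872
  joint[2] = (4.4739, 6.3894) + 3.5 * (-0.9962, 0.0872) = (4.4739 + -3.4867, 6.3894 + 0.3050) = (0.9872, 6.6944)
link 2: phi[2] = 55 + 120 + 50 = 225 deg
  cos(225 deg) = -0.7071, sin(225 deg) = -0.7071
  joint[3] = (0.9872, 6.6944) + 4.9 * (-0.7071, -0.7071) = (0.9872 + -3.4648, 6.6944 + -3.4648) = (-2.4776, 3.2296)
link 3: phi[3] = 55 + 120 + 50 + -55 = 170 deg
  cos(170 deg) = -0.9848, sin(170 deg) = 0.1736
  joint[4] = (-2.4776, 3.2296) + 8.3 * (-0.9848, 0.1736) = (-2.4776 + -8.1739, 3.2296 + 1.4413) = (-10.6515, 4.6709)
End effector: (-10.6515, 4.6709)

Answer: -10.6515 4.6709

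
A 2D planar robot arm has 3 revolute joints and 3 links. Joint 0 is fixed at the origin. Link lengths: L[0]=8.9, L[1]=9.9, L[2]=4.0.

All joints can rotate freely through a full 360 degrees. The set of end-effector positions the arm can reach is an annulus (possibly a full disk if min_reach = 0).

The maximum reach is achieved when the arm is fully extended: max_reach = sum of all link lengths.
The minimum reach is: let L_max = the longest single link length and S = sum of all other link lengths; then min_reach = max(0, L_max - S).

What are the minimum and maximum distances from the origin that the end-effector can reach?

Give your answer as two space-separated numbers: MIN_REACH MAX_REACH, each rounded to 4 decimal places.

Link lengths: [8.9, 9.9, 4.0]
max_reach = 8.9 + 9.9 + 4 = 22.8
L_max = max([8.9, 9.9, 4.0]) = 9.9
S (sum of others) = 22.8 - 9.9 = 12.9
min_reach = max(0, 9.9 - 12.9) = max(0, -3) = 0

Answer: 0.0000 22.8000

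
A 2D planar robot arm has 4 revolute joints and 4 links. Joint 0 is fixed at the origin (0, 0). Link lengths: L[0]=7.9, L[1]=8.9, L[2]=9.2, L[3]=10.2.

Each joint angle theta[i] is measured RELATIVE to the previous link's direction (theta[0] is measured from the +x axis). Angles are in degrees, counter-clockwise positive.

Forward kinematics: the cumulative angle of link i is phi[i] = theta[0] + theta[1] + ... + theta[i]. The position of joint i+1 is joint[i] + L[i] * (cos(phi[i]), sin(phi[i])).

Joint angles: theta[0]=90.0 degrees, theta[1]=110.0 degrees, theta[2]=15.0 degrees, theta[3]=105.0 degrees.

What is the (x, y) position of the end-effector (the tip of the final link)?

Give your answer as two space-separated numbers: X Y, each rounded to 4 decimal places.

joint[0] = (0.0000, 0.0000)  (base)
link 0: phi[0] = 90 = 90 deg
  cos(90 deg) = 0.0000, sin(90 deg) = 1.0000
  joint[1] = (0.0000, 0.0000) + 7.9 * (0.0000, 1.0000) = (0.0000 + 0.0000, 0.0000 + 7.9000) = (0.0000, 7.9000)
link 1: phi[1] = 90 + 110 = 200 deg
  cos(200 deg) = -0.9397, sin(200 deg) = -0.3420
  joint[2] = (0.0000, 7.9000) + 8.9 * (-0.9397, -0.3420) = (0.0000 + -8.3633, 7.9000 + -3.0440) = (-8.3633, 4.8560)
link 2: phi[2] = 90 + 110 + 15 = 215 deg
  cos(215 deg) = -0.8192, sin(215 deg) = -0.5736
  joint[3] = (-8.3633, 4.8560) + 9.2 * (-0.8192, -0.5736) = (-8.3633 + -7.5362, 4.8560 + -5.2769) = (-15.8995, -0.4209)
link 3: phi[3] = 90 + 110 + 15 + 105 = 320 deg
  cos(320 deg) = 0.7660, sin(320 deg) = -0.6428
  joint[4] = (-15.8995, -0.4209) + 10.2 * (0.7660, -0.6428) = (-15.8995 + 7.8137, -0.4209 + -6.5564) = (-8.0858, -6.9773)
End effector: (-8.0858, -6.9773)

Answer: -8.0858 -6.9773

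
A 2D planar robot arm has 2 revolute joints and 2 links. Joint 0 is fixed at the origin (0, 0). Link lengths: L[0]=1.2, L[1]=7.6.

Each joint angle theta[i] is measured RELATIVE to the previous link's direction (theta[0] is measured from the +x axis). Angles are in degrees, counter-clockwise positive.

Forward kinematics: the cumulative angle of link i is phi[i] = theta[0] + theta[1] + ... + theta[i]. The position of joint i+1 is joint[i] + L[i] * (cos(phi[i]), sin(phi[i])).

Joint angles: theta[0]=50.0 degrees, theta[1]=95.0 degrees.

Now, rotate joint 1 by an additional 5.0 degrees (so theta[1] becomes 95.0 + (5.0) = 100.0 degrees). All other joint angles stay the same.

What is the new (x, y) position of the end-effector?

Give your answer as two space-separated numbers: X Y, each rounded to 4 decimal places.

joint[0] = (0.0000, 0.0000)  (base)
link 0: phi[0] = 50 = 50 deg
  cos(50 deg) = 0.6428, sin(50 deg) = 0.7660
  joint[1] = (0.0000, 0.0000) + 1.2 * (0.6428, 0.7660) = (0.0000 + 0.7713, 0.0000 + 0.9193) = (0.7713, 0.9193)
link 1: phi[1] = 50 + 100 = 150 deg
  cos(150 deg) = -0.8660, sin(150 deg) = 0.5000
  joint[2] = (0.7713, 0.9193) + 7.6 * (-0.8660, 0.5000) = (0.7713 + -6.5818, 0.9193 + 3.8000) = (-5.8104, 4.7193)
End effector: (-5.8104, 4.7193)

Answer: -5.8104 4.7193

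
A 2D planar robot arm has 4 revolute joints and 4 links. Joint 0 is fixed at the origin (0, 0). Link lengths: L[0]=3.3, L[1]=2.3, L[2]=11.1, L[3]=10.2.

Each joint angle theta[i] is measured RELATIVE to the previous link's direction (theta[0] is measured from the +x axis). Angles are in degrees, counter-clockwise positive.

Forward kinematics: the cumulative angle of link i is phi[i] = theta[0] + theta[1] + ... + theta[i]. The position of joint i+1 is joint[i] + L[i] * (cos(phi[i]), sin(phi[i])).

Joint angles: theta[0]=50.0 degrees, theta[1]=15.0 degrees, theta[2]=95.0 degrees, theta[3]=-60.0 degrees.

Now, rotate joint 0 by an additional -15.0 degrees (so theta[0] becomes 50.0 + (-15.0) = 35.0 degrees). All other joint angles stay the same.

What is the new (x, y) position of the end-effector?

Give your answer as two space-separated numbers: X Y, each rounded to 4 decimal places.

Answer: -4.0220 20.1826

Derivation:
joint[0] = (0.0000, 0.0000)  (base)
link 0: phi[0] = 35 = 35 deg
  cos(35 deg) = 0.8192, sin(35 deg) = 0.5736
  joint[1] = (0.0000, 0.0000) + 3.3 * (0.8192, 0.5736) = (0.0000 + 2.7032, 0.0000 + 1.8928) = (2.7032, 1.8928)
link 1: phi[1] = 35 + 15 = 50 deg
  cos(50 deg) = 0.6428, sin(50 deg) = 0.7660
  joint[2] = (2.7032, 1.8928) + 2.3 * (0.6428, 0.7660) = (2.7032 + 1.4784, 1.8928 + 1.7619) = (4.1816, 3.6547)
link 2: phi[2] = 35 + 15 + 95 = 145 deg
  cos(145 deg) = -0.8192, sin(145 deg) = 0.5736
  joint[3] = (4.1816, 3.6547) + 11.1 * (-0.8192, 0.5736) = (4.1816 + -9.0926, 3.6547 + 6.3667) = (-4.9110, 10.0214)
link 3: phi[3] = 35 + 15 + 95 + -60 = 85 deg
  cos(85 deg) = 0.0872, sin(85 deg) = 0.9962
  joint[4] = (-4.9110, 10.0214) + 10.2 * (0.0872, 0.9962) = (-4.9110 + 0.8890, 10.0214 + 10.1612) = (-4.0220, 20.1826)
End effector: (-4.0220, 20.1826)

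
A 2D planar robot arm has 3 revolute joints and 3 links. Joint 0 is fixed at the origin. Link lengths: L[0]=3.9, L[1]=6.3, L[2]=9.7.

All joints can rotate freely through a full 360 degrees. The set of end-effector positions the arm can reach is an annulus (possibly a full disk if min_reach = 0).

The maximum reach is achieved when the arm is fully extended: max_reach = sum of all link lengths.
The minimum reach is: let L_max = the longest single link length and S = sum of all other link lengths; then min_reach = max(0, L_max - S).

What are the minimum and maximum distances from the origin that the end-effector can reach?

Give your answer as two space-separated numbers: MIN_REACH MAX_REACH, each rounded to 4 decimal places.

Link lengths: [3.9, 6.3, 9.7]
max_reach = 3.9 + 6.3 + 9.7 = 19.9
L_max = max([3.9, 6.3, 9.7]) = 9.7
S (sum of others) = 19.9 - 9.7 = 10.2
min_reach = max(0, 9.7 - 10.2) = max(0, -0.5) = 0

Answer: 0.0000 19.9000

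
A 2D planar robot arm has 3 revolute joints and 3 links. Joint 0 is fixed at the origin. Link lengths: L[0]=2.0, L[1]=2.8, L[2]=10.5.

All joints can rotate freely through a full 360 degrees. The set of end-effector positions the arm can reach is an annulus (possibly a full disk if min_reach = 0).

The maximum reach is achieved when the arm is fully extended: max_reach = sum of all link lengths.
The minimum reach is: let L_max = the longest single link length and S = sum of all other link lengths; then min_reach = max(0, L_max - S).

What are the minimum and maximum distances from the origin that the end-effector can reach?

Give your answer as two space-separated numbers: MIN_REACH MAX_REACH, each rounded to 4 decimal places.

Link lengths: [2.0, 2.8, 10.5]
max_reach = 2 + 2.8 + 10.5 = 15.3
L_max = max([2.0, 2.8, 10.5]) = 10.5
S (sum of others) = 15.3 - 10.5 = 4.8
min_reach = max(0, 10.5 - 4.8) = max(0, 5.7) = 5.7

Answer: 5.7000 15.3000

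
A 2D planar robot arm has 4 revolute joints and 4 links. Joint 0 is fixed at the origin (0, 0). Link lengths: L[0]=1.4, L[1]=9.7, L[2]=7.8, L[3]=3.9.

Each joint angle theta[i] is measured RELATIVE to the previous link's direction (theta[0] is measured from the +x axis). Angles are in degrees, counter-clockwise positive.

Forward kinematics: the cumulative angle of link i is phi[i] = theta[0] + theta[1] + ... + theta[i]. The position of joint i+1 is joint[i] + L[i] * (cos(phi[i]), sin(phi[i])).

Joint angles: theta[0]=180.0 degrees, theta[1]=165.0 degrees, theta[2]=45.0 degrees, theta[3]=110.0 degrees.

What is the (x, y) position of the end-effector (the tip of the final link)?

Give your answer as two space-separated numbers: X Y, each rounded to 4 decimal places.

Answer: 11.7369 3.8963

Derivation:
joint[0] = (0.0000, 0.0000)  (base)
link 0: phi[0] = 180 = 180 deg
  cos(180 deg) = -1.0000, sin(180 deg) = 0.0000
  joint[1] = (0.0000, 0.0000) + 1.4 * (-1.0000, 0.0000) = (0.0000 + -1.4000, 0.0000 + 0.0000) = (-1.4000, 0.0000)
link 1: phi[1] = 180 + 165 = 345 deg
  cos(345 deg) = 0.9659, sin(345 deg) = -0.2588
  joint[2] = (-1.4000, 0.0000) + 9.7 * (0.9659, -0.2588) = (-1.4000 + 9.3695, 0.0000 + -2.5105) = (7.9695, -2.5105)
link 2: phi[2] = 180 + 165 + 45 = 390 deg
  cos(390 deg) = 0.8660, sin(390 deg) = 0.5000
  joint[3] = (7.9695, -2.5105) + 7.8 * (0.8660, 0.5000) = (7.9695 + 6.7550, -2.5105 + 3.9000) = (14.7245, 1.3895)
link 3: phi[3] = 180 + 165 + 45 + 110 = 500 deg
  cos(500 deg) = -0.7660, sin(500 deg) = 0.6428
  joint[4] = (14.7245, 1.3895) + 3.9 * (-0.7660, 0.6428) = (14.7245 + -2.9876, 1.3895 + 2.5069) = (11.7369, 3.8963)
End effector: (11.7369, 3.8963)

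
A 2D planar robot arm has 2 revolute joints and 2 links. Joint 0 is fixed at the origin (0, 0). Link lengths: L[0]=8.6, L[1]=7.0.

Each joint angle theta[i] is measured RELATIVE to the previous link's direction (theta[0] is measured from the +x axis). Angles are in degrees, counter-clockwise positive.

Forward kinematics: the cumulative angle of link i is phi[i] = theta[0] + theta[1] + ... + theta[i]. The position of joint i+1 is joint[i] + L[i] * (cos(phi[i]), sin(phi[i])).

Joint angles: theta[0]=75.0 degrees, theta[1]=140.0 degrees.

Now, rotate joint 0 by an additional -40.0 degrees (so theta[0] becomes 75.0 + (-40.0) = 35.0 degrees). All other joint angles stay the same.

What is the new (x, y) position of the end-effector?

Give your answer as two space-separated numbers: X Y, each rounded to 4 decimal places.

joint[0] = (0.0000, 0.0000)  (base)
link 0: phi[0] = 35 = 35 deg
  cos(35 deg) = 0.8192, sin(35 deg) = 0.5736
  joint[1] = (0.0000, 0.0000) + 8.6 * (0.8192, 0.5736) = (0.0000 + 7.0447, 0.0000 + 4.9328) = (7.0447, 4.9328)
link 1: phi[1] = 35 + 140 = 175 deg
  cos(175 deg) = -0.9962, sin(175 deg) = 0.0872
  joint[2] = (7.0447, 4.9328) + 7 * (-0.9962, 0.0872) = (7.0447 + -6.9734, 4.9328 + 0.6101) = (0.0713, 5.5428)
End effector: (0.0713, 5.5428)

Answer: 0.0713 5.5428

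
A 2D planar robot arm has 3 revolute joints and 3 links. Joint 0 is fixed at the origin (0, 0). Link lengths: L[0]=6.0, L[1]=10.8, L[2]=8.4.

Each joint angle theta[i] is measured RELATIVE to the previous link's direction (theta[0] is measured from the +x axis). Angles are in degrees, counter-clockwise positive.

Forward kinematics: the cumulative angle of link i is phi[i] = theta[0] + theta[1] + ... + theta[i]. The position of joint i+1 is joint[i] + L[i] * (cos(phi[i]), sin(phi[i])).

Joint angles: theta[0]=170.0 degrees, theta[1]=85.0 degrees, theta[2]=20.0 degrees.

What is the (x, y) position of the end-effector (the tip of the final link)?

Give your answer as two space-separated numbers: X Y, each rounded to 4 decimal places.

joint[0] = (0.0000, 0.0000)  (base)
link 0: phi[0] = 170 = 170 deg
  cos(170 deg) = -0.9848, sin(170 deg) = 0.1736
  joint[1] = (0.0000, 0.0000) + 6 * (-0.9848, 0.1736) = (0.0000 + -5.9088, 0.0000 + 1.0419) = (-5.9088, 1.0419)
link 1: phi[1] = 170 + 85 = 255 deg
  cos(255 deg) = -0.2588, sin(255 deg) = -0.9659
  joint[2] = (-5.9088, 1.0419) + 10.8 * (-0.2588, -0.9659) = (-5.9088 + -2.7952, 1.0419 + -10.4320) = (-8.7041, -9.3901)
link 2: phi[2] = 170 + 85 + 20 = 275 deg
  cos(275 deg) = 0.0872, sin(275 deg) = -0.9962
  joint[3] = (-8.7041, -9.3901) + 8.4 * (0.0872, -0.9962) = (-8.7041 + 0.7321, -9.3901 + -8.3680) = (-7.9720, -17.7581)
End effector: (-7.9720, -17.7581)

Answer: -7.9720 -17.7581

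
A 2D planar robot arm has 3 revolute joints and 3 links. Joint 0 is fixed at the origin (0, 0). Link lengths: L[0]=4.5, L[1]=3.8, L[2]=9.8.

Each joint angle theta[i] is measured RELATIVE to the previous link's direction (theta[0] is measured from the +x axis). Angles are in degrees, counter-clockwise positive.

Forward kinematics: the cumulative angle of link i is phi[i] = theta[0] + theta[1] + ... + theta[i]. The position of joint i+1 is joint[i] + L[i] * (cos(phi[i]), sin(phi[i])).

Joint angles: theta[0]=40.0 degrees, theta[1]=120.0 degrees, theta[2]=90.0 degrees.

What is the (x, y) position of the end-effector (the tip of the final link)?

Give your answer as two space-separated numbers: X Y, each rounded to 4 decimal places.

joint[0] = (0.0000, 0.0000)  (base)
link 0: phi[0] = 40 = 40 deg
  cos(40 deg) = 0.7660, sin(40 deg) = 0.6428
  joint[1] = (0.0000, 0.0000) + 4.5 * (0.7660, 0.6428) = (0.0000 + 3.4472, 0.0000 + 2.8925) = (3.4472, 2.8925)
link 1: phi[1] = 40 + 120 = 160 deg
  cos(160 deg) = -0.9397, sin(160 deg) = 0.3420
  joint[2] = (3.4472, 2.8925) + 3.8 * (-0.9397, 0.3420) = (3.4472 + -3.5708, 2.8925 + 1.2997) = (-0.1236, 4.1922)
link 2: phi[2] = 40 + 120 + 90 = 250 deg
  cos(250 deg) = -0.3420, sin(250 deg) = -0.9397
  joint[3] = (-0.1236, 4.1922) + 9.8 * (-0.3420, -0.9397) = (-0.1236 + -3.3518, 4.1922 + -9.2090) = (-3.4754, -5.0168)
End effector: (-3.4754, -5.0168)

Answer: -3.4754 -5.0168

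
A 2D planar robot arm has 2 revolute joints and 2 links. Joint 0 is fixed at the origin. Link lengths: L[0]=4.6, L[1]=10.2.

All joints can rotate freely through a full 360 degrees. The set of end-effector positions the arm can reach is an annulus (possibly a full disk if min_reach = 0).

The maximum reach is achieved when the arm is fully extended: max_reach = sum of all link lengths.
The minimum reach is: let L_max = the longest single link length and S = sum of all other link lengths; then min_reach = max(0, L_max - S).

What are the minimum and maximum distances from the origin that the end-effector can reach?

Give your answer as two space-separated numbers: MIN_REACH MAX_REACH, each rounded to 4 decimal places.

Answer: 5.6000 14.8000

Derivation:
Link lengths: [4.6, 10.2]
max_reach = 4.6 + 10.2 = 14.8
L_max = max([4.6, 10.2]) = 10.2
S (sum of others) = 14.8 - 10.2 = 4.6
min_reach = max(0, 10.2 - 4.6) = max(0, 5.6) = 5.6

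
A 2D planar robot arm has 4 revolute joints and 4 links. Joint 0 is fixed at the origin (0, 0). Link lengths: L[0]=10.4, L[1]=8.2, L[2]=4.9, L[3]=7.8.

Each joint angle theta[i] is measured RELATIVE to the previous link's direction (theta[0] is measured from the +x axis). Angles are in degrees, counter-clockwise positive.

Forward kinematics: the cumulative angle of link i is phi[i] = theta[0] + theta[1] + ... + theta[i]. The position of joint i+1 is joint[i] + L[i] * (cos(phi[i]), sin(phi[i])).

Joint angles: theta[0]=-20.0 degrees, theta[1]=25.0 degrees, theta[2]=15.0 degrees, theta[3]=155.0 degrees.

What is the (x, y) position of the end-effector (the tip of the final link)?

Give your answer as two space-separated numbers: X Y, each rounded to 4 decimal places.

Answer: 14.7758 -0.4866

Derivation:
joint[0] = (0.0000, 0.0000)  (base)
link 0: phi[0] = -20 = -20 deg
  cos(-20 deg) = 0.9397, sin(-20 deg) = -0.3420
  joint[1] = (0.0000, 0.0000) + 10.4 * (0.9397, -0.3420) = (0.0000 + 9.7728, 0.0000 + -3.5570) = (9.7728, -3.5570)
link 1: phi[1] = -20 + 25 = 5 deg
  cos(5 deg) = 0.9962, sin(5 deg) = 0.0872
  joint[2] = (9.7728, -3.5570) + 8.2 * (0.9962, 0.0872) = (9.7728 + 8.1688, -3.5570 + 0.7147) = (17.9416, -2.8423)
link 2: phi[2] = -20 + 25 + 15 = 20 deg
  cos(20 deg) = 0.9397, sin(20 deg) = 0.3420
  joint[3] = (17.9416, -2.8423) + 4.9 * (0.9397, 0.3420) = (17.9416 + 4.6045, -2.8423 + 1.6759) = (22.5461, -1.1664)
link 3: phi[3] = -20 + 25 + 15 + 155 = 175 deg
  cos(175 deg) = -0.9962, sin(175 deg) = 0.0872
  joint[4] = (22.5461, -1.1664) + 7.8 * (-0.9962, 0.0872) = (22.5461 + -7.7703, -1.1664 + 0.6798) = (14.7758, -0.4866)
End effector: (14.7758, -0.4866)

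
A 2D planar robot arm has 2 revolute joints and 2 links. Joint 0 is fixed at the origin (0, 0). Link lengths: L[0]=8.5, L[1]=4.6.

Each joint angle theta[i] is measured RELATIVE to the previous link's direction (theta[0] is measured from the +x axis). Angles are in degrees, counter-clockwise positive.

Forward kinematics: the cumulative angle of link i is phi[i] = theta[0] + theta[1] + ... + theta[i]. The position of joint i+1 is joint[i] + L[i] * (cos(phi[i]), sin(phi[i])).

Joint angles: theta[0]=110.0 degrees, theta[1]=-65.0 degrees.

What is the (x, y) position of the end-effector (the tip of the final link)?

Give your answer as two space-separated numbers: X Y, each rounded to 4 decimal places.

Answer: 0.3455 11.2401

Derivation:
joint[0] = (0.0000, 0.0000)  (base)
link 0: phi[0] = 110 = 110 deg
  cos(110 deg) = -0.3420, sin(110 deg) = 0.9397
  joint[1] = (0.0000, 0.0000) + 8.5 * (-0.3420, 0.9397) = (0.0000 + -2.9072, 0.0000 + 7.9874) = (-2.9072, 7.9874)
link 1: phi[1] = 110 + -65 = 45 deg
  cos(45 deg) = 0.7071, sin(45 deg) = 0.7071
  joint[2] = (-2.9072, 7.9874) + 4.6 * (0.7071, 0.7071) = (-2.9072 + 3.2527, 7.9874 + 3.2527) = (0.3455, 11.2401)
End effector: (0.3455, 11.2401)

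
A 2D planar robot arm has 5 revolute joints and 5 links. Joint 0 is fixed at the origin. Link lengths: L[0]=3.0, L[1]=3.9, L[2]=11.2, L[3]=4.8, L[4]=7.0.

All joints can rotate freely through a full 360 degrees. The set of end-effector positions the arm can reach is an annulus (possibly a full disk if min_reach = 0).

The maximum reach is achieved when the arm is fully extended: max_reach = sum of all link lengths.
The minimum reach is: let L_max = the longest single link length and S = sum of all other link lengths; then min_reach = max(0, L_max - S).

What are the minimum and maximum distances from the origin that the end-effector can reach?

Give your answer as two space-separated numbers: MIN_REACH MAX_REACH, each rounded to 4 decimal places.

Answer: 0.0000 29.9000

Derivation:
Link lengths: [3.0, 3.9, 11.2, 4.8, 7.0]
max_reach = 3 + 3.9 + 11.2 + 4.8 + 7 = 29.9
L_max = max([3.0, 3.9, 11.2, 4.8, 7.0]) = 11.2
S (sum of others) = 29.9 - 11.2 = 18.7
min_reach = max(0, 11.2 - 18.7) = max(0, -7.5) = 0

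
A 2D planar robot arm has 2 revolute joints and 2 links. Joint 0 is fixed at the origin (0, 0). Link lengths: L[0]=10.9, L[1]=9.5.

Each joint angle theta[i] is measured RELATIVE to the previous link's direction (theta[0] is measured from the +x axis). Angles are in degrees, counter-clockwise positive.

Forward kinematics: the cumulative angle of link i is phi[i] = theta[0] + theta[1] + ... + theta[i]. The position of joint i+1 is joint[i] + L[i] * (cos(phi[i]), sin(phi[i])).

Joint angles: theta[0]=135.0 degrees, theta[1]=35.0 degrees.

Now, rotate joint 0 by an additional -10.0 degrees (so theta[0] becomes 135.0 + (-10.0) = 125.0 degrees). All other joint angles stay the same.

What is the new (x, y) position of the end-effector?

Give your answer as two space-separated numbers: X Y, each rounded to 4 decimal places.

joint[0] = (0.0000, 0.0000)  (base)
link 0: phi[0] = 125 = 125 deg
  cos(125 deg) = -0.5736, sin(125 deg) = 0.8192
  joint[1] = (0.0000, 0.0000) + 10.9 * (-0.5736, 0.8192) = (0.0000 + -6.2520, 0.0000 + 8.9288) = (-6.2520, 8.9288)
link 1: phi[1] = 125 + 35 = 160 deg
  cos(160 deg) = -0.9397, sin(160 deg) = 0.3420
  joint[2] = (-6.2520, 8.9288) + 9.5 * (-0.9397, 0.3420) = (-6.2520 + -8.9271, 8.9288 + 3.2492) = (-15.1791, 12.1779)
End effector: (-15.1791, 12.1779)

Answer: -15.1791 12.1779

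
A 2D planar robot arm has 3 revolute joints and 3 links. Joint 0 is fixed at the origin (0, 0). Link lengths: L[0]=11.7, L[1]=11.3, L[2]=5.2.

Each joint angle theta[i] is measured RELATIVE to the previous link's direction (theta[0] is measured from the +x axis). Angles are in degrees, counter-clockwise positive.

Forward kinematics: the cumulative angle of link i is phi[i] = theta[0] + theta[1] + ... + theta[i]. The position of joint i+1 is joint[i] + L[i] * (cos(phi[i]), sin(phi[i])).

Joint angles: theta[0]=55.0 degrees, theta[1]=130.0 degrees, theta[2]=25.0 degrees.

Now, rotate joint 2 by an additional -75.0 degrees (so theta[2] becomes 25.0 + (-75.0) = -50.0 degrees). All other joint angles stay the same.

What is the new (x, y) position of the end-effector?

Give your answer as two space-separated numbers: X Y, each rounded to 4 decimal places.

joint[0] = (0.0000, 0.0000)  (base)
link 0: phi[0] = 55 = 55 deg
  cos(55 deg) = 0.5736, sin(55 deg) = 0.8192
  joint[1] = (0.0000, 0.0000) + 11.7 * (0.5736, 0.8192) = (0.0000 + 6.7108, 0.0000 + 9.5841) = (6.7108, 9.5841)
link 1: phi[1] = 55 + 130 = 185 deg
  cos(185 deg) = -0.9962, sin(185 deg) = -0.0872
  joint[2] = (6.7108, 9.5841) + 11.3 * (-0.9962, -0.0872) = (6.7108 + -11.2570, 9.5841 + -0.9849) = (-4.5462, 8.5992)
link 2: phi[2] = 55 + 130 + -50 = 135 deg
  cos(135 deg) = -0.7071, sin(135 deg) = 0.7071
  joint[3] = (-4.5462, 8.5992) + 5.2 * (-0.7071, 0.7071) = (-4.5462 + -3.6770, 8.5992 + 3.6770) = (-8.2231, 12.2762)
End effector: (-8.2231, 12.2762)

Answer: -8.2231 12.2762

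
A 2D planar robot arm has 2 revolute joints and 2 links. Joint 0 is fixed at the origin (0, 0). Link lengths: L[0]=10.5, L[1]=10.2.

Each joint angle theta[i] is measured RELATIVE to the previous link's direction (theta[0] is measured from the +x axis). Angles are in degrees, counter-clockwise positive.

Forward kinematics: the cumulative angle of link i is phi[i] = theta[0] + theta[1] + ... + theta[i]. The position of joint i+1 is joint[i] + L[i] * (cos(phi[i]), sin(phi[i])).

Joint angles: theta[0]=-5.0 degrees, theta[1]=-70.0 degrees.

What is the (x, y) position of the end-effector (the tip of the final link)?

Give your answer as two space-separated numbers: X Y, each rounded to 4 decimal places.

joint[0] = (0.0000, 0.0000)  (base)
link 0: phi[0] = -5 = -5 deg
  cos(-5 deg) = 0.9962, sin(-5 deg) = -0.0872
  joint[1] = (0.0000, 0.0000) + 10.5 * (0.9962, -0.0872) = (0.0000 + 10.4600, 0.0000 + -0.9151) = (10.4600, -0.9151)
link 1: phi[1] = -5 + -70 = -75 deg
  cos(-75 deg) = 0.2588, sin(-75 deg) = -0.9659
  joint[2] = (10.4600, -0.9151) + 10.2 * (0.2588, -0.9659) = (10.4600 + 2.6400, -0.9151 + -9.8524) = (13.1000, -10.7676)
End effector: (13.1000, -10.7676)

Answer: 13.1000 -10.7676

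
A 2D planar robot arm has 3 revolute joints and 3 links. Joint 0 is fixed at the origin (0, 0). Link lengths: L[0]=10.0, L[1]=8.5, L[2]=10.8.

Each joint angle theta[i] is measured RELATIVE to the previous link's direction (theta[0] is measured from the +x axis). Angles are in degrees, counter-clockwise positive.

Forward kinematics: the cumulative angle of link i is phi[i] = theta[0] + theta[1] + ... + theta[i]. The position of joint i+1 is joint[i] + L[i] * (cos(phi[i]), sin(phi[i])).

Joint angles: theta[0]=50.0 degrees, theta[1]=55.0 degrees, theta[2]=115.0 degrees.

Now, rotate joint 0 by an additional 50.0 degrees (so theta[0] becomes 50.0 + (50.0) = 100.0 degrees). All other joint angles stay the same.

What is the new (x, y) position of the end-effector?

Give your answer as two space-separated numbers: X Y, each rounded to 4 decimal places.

joint[0] = (0.0000, 0.0000)  (base)
link 0: phi[0] = 100 = 100 deg
  cos(100 deg) = -0.1736, sin(100 deg) = 0.9848
  joint[1] = (0.0000, 0.0000) + 10 * (-0.1736, 0.9848) = (0.0000 + -1.7365, 0.0000 + 9.8481) = (-1.7365, 9.8481)
link 1: phi[1] = 100 + 55 = 155 deg
  cos(155 deg) = -0.9063, sin(155 deg) = 0.4226
  joint[2] = (-1.7365, 9.8481) + 8.5 * (-0.9063, 0.4226) = (-1.7365 + -7.7036, 9.8481 + 3.5923) = (-9.4401, 13.4403)
link 2: phi[2] = 100 + 55 + 115 = 270 deg
  cos(270 deg) = -0.0000, sin(270 deg) = -1.0000
  joint[3] = (-9.4401, 13.4403) + 10.8 * (-0.0000, -1.0000) = (-9.4401 + -0.0000, 13.4403 + -10.8000) = (-9.4401, 2.6403)
End effector: (-9.4401, 2.6403)

Answer: -9.4401 2.6403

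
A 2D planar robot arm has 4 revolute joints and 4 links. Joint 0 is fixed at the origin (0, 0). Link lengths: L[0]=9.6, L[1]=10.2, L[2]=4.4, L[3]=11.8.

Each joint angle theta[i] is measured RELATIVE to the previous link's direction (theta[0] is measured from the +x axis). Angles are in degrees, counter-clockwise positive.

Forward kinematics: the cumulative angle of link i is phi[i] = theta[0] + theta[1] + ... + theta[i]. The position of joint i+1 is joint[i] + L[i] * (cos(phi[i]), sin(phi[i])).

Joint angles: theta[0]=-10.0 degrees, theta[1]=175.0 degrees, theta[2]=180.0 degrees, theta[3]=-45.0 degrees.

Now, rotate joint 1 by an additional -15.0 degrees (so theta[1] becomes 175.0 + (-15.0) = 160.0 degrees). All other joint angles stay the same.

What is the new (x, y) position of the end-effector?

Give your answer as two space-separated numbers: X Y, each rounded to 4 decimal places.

joint[0] = (0.0000, 0.0000)  (base)
link 0: phi[0] = -10 = -10 deg
  cos(-10 deg) = 0.9848, sin(-10 deg) = -0.1736
  joint[1] = (0.0000, 0.0000) + 9.6 * (0.9848, -0.1736) = (0.0000 + 9.4542, 0.0000 + -1.6670) = (9.4542, -1.6670)
link 1: phi[1] = -10 + 160 = 150 deg
  cos(150 deg) = -0.8660, sin(150 deg) = 0.5000
  joint[2] = (9.4542, -1.6670) + 10.2 * (-0.8660, 0.5000) = (9.4542 + -8.8335, -1.6670 + 5.1000) = (0.6207, 3.4330)
link 2: phi[2] = -10 + 160 + 180 = 330 deg
  cos(330 deg) = 0.8660, sin(330 deg) = -0.5000
  joint[3] = (0.6207, 3.4330) + 4.4 * (0.8660, -0.5000) = (0.6207 + 3.8105, 3.4330 + -2.2000) = (4.4312, 1.2330)
link 3: phi[3] = -10 + 160 + 180 + -45 = 285 deg
  cos(285 deg) = 0.2588, sin(285 deg) = -0.9659
  joint[4] = (4.4312, 1.2330) + 11.8 * (0.2588, -0.9659) = (4.4312 + 3.0541, 1.2330 + -11.3979) = (7.4853, -10.1649)
End effector: (7.4853, -10.1649)

Answer: 7.4853 -10.1649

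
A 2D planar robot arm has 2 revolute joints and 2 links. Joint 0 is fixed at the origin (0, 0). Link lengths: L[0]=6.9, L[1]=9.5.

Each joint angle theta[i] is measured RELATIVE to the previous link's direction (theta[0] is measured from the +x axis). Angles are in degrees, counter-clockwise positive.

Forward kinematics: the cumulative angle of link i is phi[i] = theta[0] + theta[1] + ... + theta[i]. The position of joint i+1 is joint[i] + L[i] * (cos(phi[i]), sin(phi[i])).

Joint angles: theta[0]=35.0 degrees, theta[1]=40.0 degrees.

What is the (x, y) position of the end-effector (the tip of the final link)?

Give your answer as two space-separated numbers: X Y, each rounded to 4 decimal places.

joint[0] = (0.0000, 0.0000)  (base)
link 0: phi[0] = 35 = 35 deg
  cos(35 deg) = 0.8192, sin(35 deg) = 0.5736
  joint[1] = (0.0000, 0.0000) + 6.9 * (0.8192, 0.5736) = (0.0000 + 5.6521, 0.0000 + 3.9577) = (5.6521, 3.9577)
link 1: phi[1] = 35 + 40 = 75 deg
  cos(75 deg) = 0.2588, sin(75 deg) = 0.9659
  joint[2] = (5.6521, 3.9577) + 9.5 * (0.2588, 0.9659) = (5.6521 + 2.4588, 3.9577 + 9.1763) = (8.1109, 13.1340)
End effector: (8.1109, 13.1340)

Answer: 8.1109 13.1340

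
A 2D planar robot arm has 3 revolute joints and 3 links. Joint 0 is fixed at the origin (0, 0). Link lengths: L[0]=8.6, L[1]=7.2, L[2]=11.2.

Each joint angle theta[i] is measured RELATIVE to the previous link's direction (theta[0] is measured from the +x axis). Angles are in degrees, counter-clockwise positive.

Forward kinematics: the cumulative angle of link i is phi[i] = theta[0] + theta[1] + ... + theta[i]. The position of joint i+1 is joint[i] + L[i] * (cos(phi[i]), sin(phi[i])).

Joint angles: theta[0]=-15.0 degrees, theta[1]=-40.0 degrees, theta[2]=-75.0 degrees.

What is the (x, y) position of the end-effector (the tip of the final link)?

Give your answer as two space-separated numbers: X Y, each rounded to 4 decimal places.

Answer: 5.2375 -16.7034

Derivation:
joint[0] = (0.0000, 0.0000)  (base)
link 0: phi[0] = -15 = -15 deg
  cos(-15 deg) = 0.9659, sin(-15 deg) = -0.2588
  joint[1] = (0.0000, 0.0000) + 8.6 * (0.9659, -0.2588) = (0.0000 + 8.3070, 0.0000 + -2.2258) = (8.3070, -2.2258)
link 1: phi[1] = -15 + -40 = -55 deg
  cos(-55 deg) = 0.5736, sin(-55 deg) = -0.8192
  joint[2] = (8.3070, -2.2258) + 7.2 * (0.5736, -0.8192) = (8.3070 + 4.1298, -2.2258 + -5.8979) = (12.4367, -8.1237)
link 2: phi[2] = -15 + -40 + -75 = -130 deg
  cos(-130 deg) = -0.6428, sin(-130 deg) = -0.7660
  joint[3] = (12.4367, -8.1237) + 11.2 * (-0.6428, -0.7660) = (12.4367 + -7.1992, -8.1237 + -8.5797) = (5.2375, -16.7034)
End effector: (5.2375, -16.7034)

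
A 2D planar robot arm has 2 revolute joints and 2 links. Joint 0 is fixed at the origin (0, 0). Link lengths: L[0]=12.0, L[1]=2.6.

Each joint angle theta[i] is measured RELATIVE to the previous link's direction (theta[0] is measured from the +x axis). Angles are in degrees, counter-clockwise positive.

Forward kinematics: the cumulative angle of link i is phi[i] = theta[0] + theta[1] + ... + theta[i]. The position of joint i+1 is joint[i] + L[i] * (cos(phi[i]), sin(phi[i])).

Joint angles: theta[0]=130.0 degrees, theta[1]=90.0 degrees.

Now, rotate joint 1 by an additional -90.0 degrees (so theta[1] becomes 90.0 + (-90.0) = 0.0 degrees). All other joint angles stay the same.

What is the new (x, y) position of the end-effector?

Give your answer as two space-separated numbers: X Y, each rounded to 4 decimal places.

joint[0] = (0.0000, 0.0000)  (base)
link 0: phi[0] = 130 = 130 deg
  cos(130 deg) = -0.6428, sin(130 deg) = 0.7660
  joint[1] = (0.0000, 0.0000) + 12 * (-0.6428, 0.7660) = (0.0000 + -7.7135, 0.0000 + 9.1925) = (-7.7135, 9.1925)
link 1: phi[1] = 130 + 0 = 130 deg
  cos(130 deg) = -0.6428, sin(130 deg) = 0.7660
  joint[2] = (-7.7135, 9.1925) + 2.6 * (-0.6428, 0.7660) = (-7.7135 + -1.6712, 9.1925 + 1.9917) = (-9.3847, 11.1842)
End effector: (-9.3847, 11.1842)

Answer: -9.3847 11.1842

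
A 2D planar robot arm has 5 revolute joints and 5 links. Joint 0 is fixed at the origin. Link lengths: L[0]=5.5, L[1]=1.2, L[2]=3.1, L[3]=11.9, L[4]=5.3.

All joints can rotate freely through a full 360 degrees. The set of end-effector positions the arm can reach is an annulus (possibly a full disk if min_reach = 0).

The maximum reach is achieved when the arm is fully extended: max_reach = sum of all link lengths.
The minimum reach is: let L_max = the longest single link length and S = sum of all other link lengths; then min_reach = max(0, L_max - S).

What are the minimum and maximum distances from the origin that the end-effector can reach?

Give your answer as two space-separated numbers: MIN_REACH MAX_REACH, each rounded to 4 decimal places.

Link lengths: [5.5, 1.2, 3.1, 11.9, 5.3]
max_reach = 5.5 + 1.2 + 3.1 + 11.9 + 5.3 = 27
L_max = max([5.5, 1.2, 3.1, 11.9, 5.3]) = 11.9
S (sum of others) = 27 - 11.9 = 15.1
min_reach = max(0, 11.9 - 15.1) = max(0, -3.2) = 0

Answer: 0.0000 27.0000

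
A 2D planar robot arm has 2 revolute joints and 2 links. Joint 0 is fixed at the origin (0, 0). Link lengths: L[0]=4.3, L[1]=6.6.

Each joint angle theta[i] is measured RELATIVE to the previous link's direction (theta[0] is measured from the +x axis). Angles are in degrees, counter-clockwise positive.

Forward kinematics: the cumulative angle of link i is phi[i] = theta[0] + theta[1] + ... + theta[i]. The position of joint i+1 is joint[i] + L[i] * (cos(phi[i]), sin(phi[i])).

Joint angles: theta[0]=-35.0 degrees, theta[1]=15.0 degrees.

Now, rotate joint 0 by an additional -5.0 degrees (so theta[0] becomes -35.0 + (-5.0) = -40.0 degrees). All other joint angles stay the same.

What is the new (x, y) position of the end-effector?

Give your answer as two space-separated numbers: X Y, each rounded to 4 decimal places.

Answer: 9.2756 -5.5533

Derivation:
joint[0] = (0.0000, 0.0000)  (base)
link 0: phi[0] = -40 = -40 deg
  cos(-40 deg) = 0.7660, sin(-40 deg) = -0.6428
  joint[1] = (0.0000, 0.0000) + 4.3 * (0.7660, -0.6428) = (0.0000 + 3.2940, 0.0000 + -2.7640) = (3.2940, -2.7640)
link 1: phi[1] = -40 + 15 = -25 deg
  cos(-25 deg) = 0.9063, sin(-25 deg) = -0.4226
  joint[2] = (3.2940, -2.7640) + 6.6 * (0.9063, -0.4226) = (3.2940 + 5.9816, -2.7640 + -2.7893) = (9.2756, -5.5533)
End effector: (9.2756, -5.5533)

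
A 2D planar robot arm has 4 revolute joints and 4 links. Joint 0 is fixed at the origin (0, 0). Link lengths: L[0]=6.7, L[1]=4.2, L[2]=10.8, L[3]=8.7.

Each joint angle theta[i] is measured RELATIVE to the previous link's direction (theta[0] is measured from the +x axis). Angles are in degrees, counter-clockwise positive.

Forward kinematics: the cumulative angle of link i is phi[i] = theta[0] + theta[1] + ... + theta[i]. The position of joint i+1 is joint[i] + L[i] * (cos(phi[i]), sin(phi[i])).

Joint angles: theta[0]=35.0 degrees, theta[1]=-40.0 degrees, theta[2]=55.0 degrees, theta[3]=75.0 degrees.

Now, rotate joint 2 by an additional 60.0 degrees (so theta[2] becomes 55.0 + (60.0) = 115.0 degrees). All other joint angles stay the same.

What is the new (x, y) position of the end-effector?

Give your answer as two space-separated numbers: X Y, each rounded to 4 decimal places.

Answer: -2.6884 12.8673

Derivation:
joint[0] = (0.0000, 0.0000)  (base)
link 0: phi[0] = 35 = 35 deg
  cos(35 deg) = 0.8192, sin(35 deg) = 0.5736
  joint[1] = (0.0000, 0.0000) + 6.7 * (0.8192, 0.5736) = (0.0000 + 5.4883, 0.0000 + 3.8430) = (5.4883, 3.8430)
link 1: phi[1] = 35 + -40 = -5 deg
  cos(-5 deg) = 0.9962, sin(-5 deg) = -0.0872
  joint[2] = (5.4883, 3.8430) + 4.2 * (0.9962, -0.0872) = (5.4883 + 4.1840, 3.8430 + -0.3661) = (9.6723, 3.4769)
link 2: phi[2] = 35 + -40 + 115 = 110 deg
  cos(110 deg) = -0.3420, sin(110 deg) = 0.9397
  joint[3] = (9.6723, 3.4769) + 10.8 * (-0.3420, 0.9397) = (9.6723 + -3.6938, 3.4769 + 10.1487) = (5.9785, 13.6256)
link 3: phi[3] = 35 + -40 + 115 + 75 = 185 deg
  cos(185 deg) = -0.9962, sin(185 deg) = -0.0872
  joint[4] = (5.9785, 13.6256) + 8.7 * (-0.9962, -0.0872) = (5.9785 + -8.6669, 13.6256 + -0.7583) = (-2.6884, 12.8673)
End effector: (-2.6884, 12.8673)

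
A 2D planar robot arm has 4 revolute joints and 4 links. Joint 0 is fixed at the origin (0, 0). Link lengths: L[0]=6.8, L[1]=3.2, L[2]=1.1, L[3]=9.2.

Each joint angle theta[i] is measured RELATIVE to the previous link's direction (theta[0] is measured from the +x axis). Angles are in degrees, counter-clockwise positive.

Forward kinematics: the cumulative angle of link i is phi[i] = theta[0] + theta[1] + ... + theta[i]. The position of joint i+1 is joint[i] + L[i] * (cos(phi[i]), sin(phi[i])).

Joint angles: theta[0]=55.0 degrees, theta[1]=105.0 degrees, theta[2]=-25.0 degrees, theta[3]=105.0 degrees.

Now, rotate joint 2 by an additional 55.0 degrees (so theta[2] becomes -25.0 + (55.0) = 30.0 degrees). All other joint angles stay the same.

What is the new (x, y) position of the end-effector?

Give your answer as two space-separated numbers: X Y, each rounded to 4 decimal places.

joint[0] = (0.0000, 0.0000)  (base)
link 0: phi[0] = 55 = 55 deg
  cos(55 deg) = 0.5736, sin(55 deg) = 0.8192
  joint[1] = (0.0000, 0.0000) + 6.8 * (0.5736, 0.8192) = (0.0000 + 3.9003, 0.0000 + 5.5702) = (3.9003, 5.5702)
link 1: phi[1] = 55 + 105 = 160 deg
  cos(160 deg) = -0.9397, sin(160 deg) = 0.3420
  joint[2] = (3.9003, 5.5702) + 3.2 * (-0.9397, 0.3420) = (3.9003 + -3.0070, 5.5702 + 1.0945) = (0.8933, 6.6647)
link 2: phi[2] = 55 + 105 + 30 = 190 deg
  cos(190 deg) = -0.9848, sin(190 deg) = -0.1736
  joint[3] = (0.8933, 6.6647) + 1.1 * (-0.9848, -0.1736) = (0.8933 + -1.0833, 6.6647 + -0.1910) = (-0.1900, 6.4737)
link 3: phi[3] = 55 + 105 + 30 + 105 = 295 deg
  cos(295 deg) = 0.4226, sin(295 deg) = -0.9063
  joint[4] = (-0.1900, 6.4737) + 9.2 * (0.4226, -0.9063) = (-0.1900 + 3.8881, 6.4737 + -8.3380) = (3.6981, -1.8643)
End effector: (3.6981, -1.8643)

Answer: 3.6981 -1.8643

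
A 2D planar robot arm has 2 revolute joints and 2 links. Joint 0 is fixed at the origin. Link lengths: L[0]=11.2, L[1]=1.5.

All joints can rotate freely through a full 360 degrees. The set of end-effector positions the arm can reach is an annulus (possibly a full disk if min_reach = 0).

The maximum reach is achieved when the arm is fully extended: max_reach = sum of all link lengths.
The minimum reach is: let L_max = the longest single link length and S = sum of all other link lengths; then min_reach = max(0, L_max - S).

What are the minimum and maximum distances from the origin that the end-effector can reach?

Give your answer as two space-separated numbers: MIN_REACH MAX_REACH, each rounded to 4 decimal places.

Answer: 9.7000 12.7000

Derivation:
Link lengths: [11.2, 1.5]
max_reach = 11.2 + 1.5 = 12.7
L_max = max([11.2, 1.5]) = 11.2
S (sum of others) = 12.7 - 11.2 = 1.5
min_reach = max(0, 11.2 - 1.5) = max(0, 9.7) = 9.7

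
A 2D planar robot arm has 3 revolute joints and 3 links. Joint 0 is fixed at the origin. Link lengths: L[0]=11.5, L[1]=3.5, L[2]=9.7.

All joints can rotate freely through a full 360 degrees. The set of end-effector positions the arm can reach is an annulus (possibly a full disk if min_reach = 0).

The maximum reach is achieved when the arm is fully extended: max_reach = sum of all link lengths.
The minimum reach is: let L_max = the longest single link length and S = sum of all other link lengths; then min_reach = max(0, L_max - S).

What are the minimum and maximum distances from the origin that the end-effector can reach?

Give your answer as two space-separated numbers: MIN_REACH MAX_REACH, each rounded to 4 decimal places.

Answer: 0.0000 24.7000

Derivation:
Link lengths: [11.5, 3.5, 9.7]
max_reach = 11.5 + 3.5 + 9.7 = 24.7
L_max = max([11.5, 3.5, 9.7]) = 11.5
S (sum of others) = 24.7 - 11.5 = 13.2
min_reach = max(0, 11.5 - 13.2) = max(0, -1.7) = 0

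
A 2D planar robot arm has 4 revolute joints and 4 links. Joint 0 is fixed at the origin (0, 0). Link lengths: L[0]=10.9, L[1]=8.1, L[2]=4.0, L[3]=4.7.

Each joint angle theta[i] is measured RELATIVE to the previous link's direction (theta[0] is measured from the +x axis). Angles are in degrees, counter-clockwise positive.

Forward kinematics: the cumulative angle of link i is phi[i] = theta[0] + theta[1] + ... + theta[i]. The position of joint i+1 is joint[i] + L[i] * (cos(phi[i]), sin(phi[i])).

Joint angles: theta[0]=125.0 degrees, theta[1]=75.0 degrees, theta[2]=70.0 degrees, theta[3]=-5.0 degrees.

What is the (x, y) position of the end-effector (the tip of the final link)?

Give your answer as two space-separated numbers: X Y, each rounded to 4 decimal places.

Answer: -14.2731 -2.5237

Derivation:
joint[0] = (0.0000, 0.0000)  (base)
link 0: phi[0] = 125 = 125 deg
  cos(125 deg) = -0.5736, sin(125 deg) = 0.8192
  joint[1] = (0.0000, 0.0000) + 10.9 * (-0.5736, 0.8192) = (0.0000 + -6.2520, 0.0000 + 8.9288) = (-6.2520, 8.9288)
link 1: phi[1] = 125 + 75 = 200 deg
  cos(200 deg) = -0.9397, sin(200 deg) = -0.3420
  joint[2] = (-6.2520, 8.9288) + 8.1 * (-0.9397, -0.3420) = (-6.2520 + -7.6115, 8.9288 + -2.7704) = (-13.8635, 6.1584)
link 2: phi[2] = 125 + 75 + 70 = 270 deg
  cos(270 deg) = -0.0000, sin(270 deg) = -1.0000
  joint[3] = (-13.8635, 6.1584) + 4 * (-0.0000, -1.0000) = (-13.8635 + -0.0000, 6.1584 + -4.0000) = (-13.8635, 2.1584)
link 3: phi[3] = 125 + 75 + 70 + -5 = 265 deg
  cos(265 deg) = -0.0872, sin(265 deg) = -0.9962
  joint[4] = (-13.8635, 2.1584) + 4.7 * (-0.0872, -0.9962) = (-13.8635 + -0.4096, 2.1584 + -4.6821) = (-14.2731, -2.5237)
End effector: (-14.2731, -2.5237)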